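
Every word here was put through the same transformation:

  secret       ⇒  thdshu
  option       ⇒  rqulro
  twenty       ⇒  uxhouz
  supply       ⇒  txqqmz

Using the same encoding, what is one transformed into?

roh

Vowels shift forward by 3 and consonants shift forward by 1.
For one: o(vowel)+3=r, n(cons)+1=o, e(vowel)+3=h.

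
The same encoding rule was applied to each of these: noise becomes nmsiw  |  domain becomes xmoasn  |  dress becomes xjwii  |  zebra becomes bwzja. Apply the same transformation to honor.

tmnmj

Treating letters as 0–25, the rule is x ↦ 25x + 0 (mod 26).
For honor: h(7)→25·7+0≡19=t; o(14)→25·14+0≡12=m; n(13)→25·13+0≡13=n; o(14)→25·14+0≡12=m; r(17)→25·17+0≡9=j (all mod 26).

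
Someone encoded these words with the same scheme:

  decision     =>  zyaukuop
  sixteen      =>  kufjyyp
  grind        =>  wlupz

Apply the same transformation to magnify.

qcwpuxe

d(3)→z(25) and e(4)→y(24) fit y≡25x+2 (mod 26); the inverse of 25 mod 26 is 25. Each letter's alphabet position (a=0..z=25) is mapped through 25·x+2 mod 26 — an affine cipher.
On magnify: m(12)→25·12+2≡16=q; a(0)→25·0+2≡2=c; g(6)→25·6+2≡22=w; n(13)→25·13+2≡15=p; i(8)→25·8+2≡20=u; f(5)→25·5+2≡23=x; y(24)→25·24+2≡4=e (all mod 26).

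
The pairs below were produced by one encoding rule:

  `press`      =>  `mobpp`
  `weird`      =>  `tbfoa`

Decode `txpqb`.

Compare letters: p→m is +23, r→o is +23, e→b is +23 — a constant shift. It's a constant shift of +23 (ROT23).
Undoing it on txpqb: t−23=w, x−23=a, p−23=s, q−23=t, b−23=e.

waste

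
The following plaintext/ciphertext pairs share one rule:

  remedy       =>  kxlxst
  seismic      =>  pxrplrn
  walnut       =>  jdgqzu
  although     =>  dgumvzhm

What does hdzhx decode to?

gauge

Each letter's alphabet position (a=0..z=25) is mapped through 5·x+3 mod 26 — an affine cipher.
Undoing it on hdzhx: h(7)→21·(7−3)≡6=g; d(3)→21·(3−3)≡0=a; z(25)→21·(25−3)≡20=u; h(7)→21·(7−3)≡6=g; x(23)→21·(23−3)≡4=e (all mod 26).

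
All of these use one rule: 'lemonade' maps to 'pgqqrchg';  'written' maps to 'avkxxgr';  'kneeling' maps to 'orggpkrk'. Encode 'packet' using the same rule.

tcgogx

The shift depends on letter class: consonant l→p is +4, but vowel e→g is +2. Two shifts are in play — +2 for a/e/i/o/u, +4 for every other letter.
Applying it to packet: p(cons)+4=t, a(vowel)+2=c, c(cons)+4=g, k(cons)+4=o, e(vowel)+2=g, t(cons)+4=x.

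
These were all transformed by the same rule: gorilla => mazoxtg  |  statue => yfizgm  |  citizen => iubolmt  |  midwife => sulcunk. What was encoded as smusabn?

mammoth

Shifts by position in gorilla: pos 0: g→m (+6), pos 1: o→a (+12), pos 2: r→z (+8), pos 3: i→o (+6), pos 4: l→x (+12), pos 5: l→t (+8) — repeating every 3. It's a Vigenère-style cipher with numeric key [6,12,8]: position i shifts by key[i mod 3].
Decoding smusabn: s−6=m, m−12=a, u−8=m, s−6=m, a−12=o, b−8=t, n−6=h.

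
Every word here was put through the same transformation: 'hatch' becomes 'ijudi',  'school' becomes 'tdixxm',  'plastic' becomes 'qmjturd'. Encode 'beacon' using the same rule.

cnjdxo

The shift depends on letter class: consonant h→i is +1, but vowel a→j is +9. Two shifts are in play — +9 for a/e/i/o/u, +1 for every other letter.
For beacon: b(cons)+1=c, e(vowel)+9=n, a(vowel)+9=j, c(cons)+1=d, o(vowel)+9=x, n(cons)+1=o.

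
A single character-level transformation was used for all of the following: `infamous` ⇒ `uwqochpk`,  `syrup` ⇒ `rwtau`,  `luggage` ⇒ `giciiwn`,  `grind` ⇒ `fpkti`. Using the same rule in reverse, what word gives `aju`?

shy

The output letters match the input read backwards, each shifted +2: infamous reversed is suomafni. Read the word backwards and shift each letter +2.
Decoding aju: shift back: a−2=y, j−2=h, u−2=s → yhs; then reverse → shy.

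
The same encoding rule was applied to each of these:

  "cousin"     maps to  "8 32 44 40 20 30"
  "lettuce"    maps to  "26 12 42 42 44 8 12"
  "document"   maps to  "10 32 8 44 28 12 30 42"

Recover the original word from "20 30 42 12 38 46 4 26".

c(#3)→8 and o(#15)→32: differences scale by 2, so n = 2·pos + 2. The formula is n = 2×(alphabet index, a=1) + 2.
Reversing it on 20 30 42 12 38 46 4 26: 20→(20−2)÷2=9=i, 30→(30−2)÷2=14=n, 42→(42−2)÷2=20=t, 12→(12−2)÷2=5=e, 38→(38−2)÷2=18=r, 46→(46−2)÷2=22=v, 4→(4−2)÷2=1=a, 26→(26−2)÷2=12=l.

interval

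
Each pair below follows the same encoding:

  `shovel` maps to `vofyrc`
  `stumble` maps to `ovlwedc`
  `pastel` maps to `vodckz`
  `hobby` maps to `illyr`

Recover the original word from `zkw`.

map

The output letters match the input read backwards, each shifted +10: shovel reversed is levohs. Read the word backwards and shift each letter +10.
Decoding zkw: shift back: z−10=p, k−10=a, w−10=m → pam; then reverse → map.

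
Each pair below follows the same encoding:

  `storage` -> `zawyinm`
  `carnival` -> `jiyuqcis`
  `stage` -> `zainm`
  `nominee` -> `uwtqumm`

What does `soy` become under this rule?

The shift depends on letter class: consonant s→z is +7, but vowel o→w is +8. Vowels shift forward by 8 and consonants shift forward by 7.
For soy: s(cons)+7=z, o(vowel)+8=w, y(cons)+7=f.

zwf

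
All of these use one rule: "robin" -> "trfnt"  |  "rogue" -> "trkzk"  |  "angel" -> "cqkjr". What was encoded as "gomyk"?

In robin: r→t is +2, o→r is +3, b→f is +4, i→n is +5 — the shift increases by 1 each position. The shift increases by 1 at each position, starting from +2: 2, 3, 4, ….
Undoing it on gomyk: g−2=e, o−3=l, m−4=i, y−5=t, k−6=e.

elite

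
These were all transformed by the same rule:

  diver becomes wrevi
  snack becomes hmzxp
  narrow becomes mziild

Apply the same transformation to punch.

Each pair mirrors across the alphabet (d↔w, i↔r, v↔e): positions sum to 25. This is the alphabet-reversal cipher (Atbash): a becomes z, b becomes y, etc.
On punch: p↔k, u↔f, n↔m, c↔x, h↔s.

kfmxs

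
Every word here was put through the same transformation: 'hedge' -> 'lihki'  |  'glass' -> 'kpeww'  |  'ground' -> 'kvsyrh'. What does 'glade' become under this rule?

kpehi

Each letter is shifted forward by 4 in the alphabet (a Caesar shift of +4).
For glade: g+4=k, l+4=p, a+4=e, d+4=h, e+4=i.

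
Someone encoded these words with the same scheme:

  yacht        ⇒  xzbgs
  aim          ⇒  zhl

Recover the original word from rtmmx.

sunny

Each letter is shifted forward by 25 in the alphabet (a Caesar shift of +25).
Undoing it on rtmmx: r−25=s, t−25=u, m−25=n, m−25=n, x−25=y.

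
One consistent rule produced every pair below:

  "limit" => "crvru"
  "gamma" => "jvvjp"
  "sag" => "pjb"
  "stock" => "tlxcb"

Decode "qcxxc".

Read the word backwards and shift each letter +9.
Reversing it on qcxxc: shift back: q−9=h, c−9=t, x−9=o, x−9=o, c−9=t → htoot; then reverse → tooth.

tooth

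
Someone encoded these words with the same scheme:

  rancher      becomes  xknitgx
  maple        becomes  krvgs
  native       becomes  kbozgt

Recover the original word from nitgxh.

The output letters match the input read backwards, each shifted +6: rancher reversed is rehcnar. The word is reversed, then every letter is shifted forward by 6.
Decoding nitgxh: shift back: n−6=h, i−6=c, t−6=n, g−6=a, x−6=r, h−6=b → hcnarb; then reverse → branch.

branch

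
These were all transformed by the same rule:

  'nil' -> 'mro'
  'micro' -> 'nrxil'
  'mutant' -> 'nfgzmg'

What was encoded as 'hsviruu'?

Each pair mirrors across the alphabet (n↔m, i↔r, l↔o): positions sum to 25. Letters are reflected about the middle of the alphabet (position → 25−position): Atbash.
Decoding hsviruu: h↔s, s↔h, v↔e, i↔r, r↔i, u↔f, u↔f.

sheriff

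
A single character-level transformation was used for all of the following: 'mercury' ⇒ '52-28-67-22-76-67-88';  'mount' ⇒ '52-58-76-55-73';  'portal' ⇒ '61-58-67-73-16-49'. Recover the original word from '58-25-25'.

m(#13)→52 and e(#5)→28: differences scale by 3, so n = 3·pos + 13. Each letter becomes 3×(its alphabet position, a=1..z=26) + 13.
Reversing it on 58-25-25: 58→(58−13)÷3=15=o, 25→(25−13)÷3=4=d, 25→(25−13)÷3=4=d.

odd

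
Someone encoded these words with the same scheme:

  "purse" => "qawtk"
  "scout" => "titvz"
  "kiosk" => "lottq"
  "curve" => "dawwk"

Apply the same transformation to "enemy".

Shifts by position in purse: pos 0: p→q (+1), pos 1: u→a (+6), pos 2: r→w (+5), pos 3: s→t (+1), pos 4: e→k (+6) — repeating every 3. The shifts repeat in a cycle of length 3: positions 0,1,… shift by +1, +6, +5, then the pattern repeats.
On enemy: e+1=f, n+6=t, e+5=j, m+1=n, y+6=e.

ftjne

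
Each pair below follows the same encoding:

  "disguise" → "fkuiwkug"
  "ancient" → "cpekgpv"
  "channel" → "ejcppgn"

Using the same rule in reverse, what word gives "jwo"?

hum

Compare letters: d→f is +2, i→k is +2, s→u is +2 — a constant shift. Each letter is shifted forward by 2 in the alphabet (a Caesar shift of +2).
Reversing it on jwo: j−2=h, w−2=u, o−2=m.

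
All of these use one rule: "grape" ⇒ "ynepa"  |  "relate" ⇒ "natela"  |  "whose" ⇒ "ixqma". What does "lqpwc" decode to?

topic

g(6)→y(24) and r(17)→n(13) fit y≡25x+4 (mod 26); the inverse of 25 mod 26 is 25. This is an affine cipher: with a=0,…,z=25, each position x becomes (25x+4) mod 26.
Decoding lqpwc: l(11)→25·(11−4)≡19=t; q(16)→25·(16−4)≡14=o; p(15)→25·(15−4)≡15=p; w(22)→25·(22−4)≡8=i; c(2)→25·(2−4)≡2=c (all mod 26).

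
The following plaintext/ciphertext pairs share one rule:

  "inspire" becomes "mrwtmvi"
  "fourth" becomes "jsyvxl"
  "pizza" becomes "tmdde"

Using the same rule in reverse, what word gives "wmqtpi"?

It's a constant shift of +4 (ROT4).
Reversing it on wmqtpi: w−4=s, m−4=i, q−4=m, t−4=p, p−4=l, i−4=e.

simple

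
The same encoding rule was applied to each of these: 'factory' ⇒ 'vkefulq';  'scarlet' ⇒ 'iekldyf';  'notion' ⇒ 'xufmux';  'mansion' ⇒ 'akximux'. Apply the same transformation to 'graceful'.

slkeyvcd

This is an affine cipher: with a=0,…,z=25, each position x becomes (23x+10) mod 26.
On graceful: g(6)→23·6+10≡18=s; r(17)→23·17+10≡11=l; a(0)→23·0+10≡10=k; c(2)→23·2+10≡4=e; e(4)→23·4+10≡24=y; f(5)→23·5+10≡21=v; u(20)→23·20+10≡2=c; l(11)→23·11+10≡3=d (all mod 26).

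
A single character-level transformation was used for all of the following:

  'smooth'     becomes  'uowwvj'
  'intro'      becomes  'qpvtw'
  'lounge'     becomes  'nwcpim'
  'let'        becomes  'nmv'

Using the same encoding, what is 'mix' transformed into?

oqz

Two shifts are in play — +8 for a/e/i/o/u, +2 for every other letter.
For mix: m(cons)+2=o, i(vowel)+8=q, x(cons)+2=z.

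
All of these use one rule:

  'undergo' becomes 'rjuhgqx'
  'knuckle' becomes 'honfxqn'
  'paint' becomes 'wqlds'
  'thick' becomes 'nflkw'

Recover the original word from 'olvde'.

The output letters match the input read backwards, each shifted +3: undergo reversed is ogrednu. The word is reversed, then every letter is shifted forward by 3.
Undoing it on olvde: shift back: o−3=l, l−3=i, v−3=s, d−3=a, e−3=b → lisab; then reverse → basil.

basil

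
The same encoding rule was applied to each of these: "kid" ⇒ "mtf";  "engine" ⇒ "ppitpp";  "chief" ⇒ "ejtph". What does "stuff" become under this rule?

The shift depends on letter class: consonant k→m is +2, but vowel i→t is +11. Vowels shift forward by 11 and consonants shift forward by 2.
On stuff: s(cons)+2=u, t(cons)+2=v, u(vowel)+11=f, f(cons)+2=h, f(cons)+2=h.

uvfhh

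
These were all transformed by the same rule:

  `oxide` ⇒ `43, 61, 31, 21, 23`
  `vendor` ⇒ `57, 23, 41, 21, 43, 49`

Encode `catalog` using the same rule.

Each letter becomes 2×(its alphabet position, a=1..z=26) + 13.
Applying it to catalog: c=3→19, a=1→15, t=20→53, a=1→15, l=12→37, o=15→43, g=7→27.

19, 15, 53, 15, 37, 43, 27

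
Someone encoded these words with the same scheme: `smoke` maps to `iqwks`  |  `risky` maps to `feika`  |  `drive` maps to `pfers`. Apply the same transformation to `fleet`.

Each letter's alphabet position (a=0..z=25) is mapped through 3·x+6 mod 26 — an affine cipher.
For fleet: f(5)→3·5+6≡21=v; l(11)→3·11+6≡13=n; e(4)→3·4+6≡18=s; e(4)→3·4+6≡18=s; t(19)→3·19+6≡11=l (all mod 26).

vnssl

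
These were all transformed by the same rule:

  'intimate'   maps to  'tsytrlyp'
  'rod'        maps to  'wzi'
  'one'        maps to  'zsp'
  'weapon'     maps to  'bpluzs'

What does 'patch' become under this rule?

The rule splits by letter class: vowels +11, consonants +5.
For patch: p(cons)+5=u, a(vowel)+11=l, t(cons)+5=y, c(cons)+5=h, h(cons)+5=m.

ulyhm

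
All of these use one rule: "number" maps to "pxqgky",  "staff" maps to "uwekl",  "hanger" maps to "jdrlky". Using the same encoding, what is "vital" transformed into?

xlxfr

Each letter shifts forward by (position + 2), i.e. 2, 3, 4, … — the shift grows by one for each successive letter.
On vital: v+2=x, i+3=l, t+4=x, a+5=f, l+6=r.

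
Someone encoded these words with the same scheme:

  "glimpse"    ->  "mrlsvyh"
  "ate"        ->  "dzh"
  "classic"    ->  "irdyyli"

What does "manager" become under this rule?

sdtdmhx

The shift depends on letter class: consonant g→m is +6, but vowel i→l is +3. The rule splits by letter class: vowels +3, consonants +6.
On manager: m(cons)+6=s, a(vowel)+3=d, n(cons)+6=t, a(vowel)+3=d, g(cons)+6=m, e(vowel)+3=h, r(cons)+6=x.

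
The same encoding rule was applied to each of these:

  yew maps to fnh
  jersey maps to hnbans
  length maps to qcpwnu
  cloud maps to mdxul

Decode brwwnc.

tennis

The output letters match the input read backwards, each shifted +9: yew reversed is wey. Read the word backwards and shift each letter +9.
Reversing it on brwwnc: shift back: b−9=s, r−9=i, w−9=n, w−9=n, n−9=e, c−9=t → sinnet; then reverse → tennis.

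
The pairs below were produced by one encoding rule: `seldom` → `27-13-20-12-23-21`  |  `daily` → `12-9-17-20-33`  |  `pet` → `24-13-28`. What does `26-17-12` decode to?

Letters become their 1-based position plus 8 (so a→9, b→10, …).
Reversing it on 26-17-12: 26→(26−8)÷1=18=r, 17→(17−8)÷1=9=i, 12→(12−8)÷1=4=d.

rid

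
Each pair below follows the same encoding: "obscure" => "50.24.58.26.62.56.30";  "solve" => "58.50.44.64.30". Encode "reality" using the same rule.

56.30.22.44.38.60.70

o(#15)→50 and b(#2)→24: differences scale by 2, so n = 2·pos + 20. With a=1..z=26, the number is 2·pos + 20.
On reality: r=18→56, e=5→30, a=1→22, l=12→44, i=9→38, t=20→60, y=25→70.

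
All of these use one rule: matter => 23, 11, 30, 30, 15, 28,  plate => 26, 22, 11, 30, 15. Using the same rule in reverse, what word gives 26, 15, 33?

pew

m is letter #13 and maps to 23: an offset of 10. The number is (letter's place in the alphabet, a=1) + 10.
Reversing it on 26, 15, 33: 26→(26−10)÷1=16=p, 15→(15−10)÷1=5=e, 33→(33−10)÷1=23=w.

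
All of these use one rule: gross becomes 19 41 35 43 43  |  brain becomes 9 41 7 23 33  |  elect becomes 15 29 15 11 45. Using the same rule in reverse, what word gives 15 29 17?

elf

g(#7)→19 and r(#18)→41: differences scale by 2, so n = 2·pos + 5. With a=1..z=26, the number is 2·pos + 5.
Decoding 15 29 17: 15→(15−5)÷2=5=e, 29→(29−5)÷2=12=l, 17→(17−5)÷2=6=f.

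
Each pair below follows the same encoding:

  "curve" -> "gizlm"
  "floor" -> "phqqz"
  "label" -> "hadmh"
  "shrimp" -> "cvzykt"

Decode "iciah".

usual

Each letter's alphabet position (a=0..z=25) is mapped through 3·x+0 mod 26 — an affine cipher.
Undoing it on iciah: i(8)→9·(8−0)≡20=u; c(2)→9·(2−0)≡18=s; i(8)→9·(8−0)≡20=u; a(0)→9·(0−0)≡0=a; h(7)→9·(7−0)≡11=l (all mod 26).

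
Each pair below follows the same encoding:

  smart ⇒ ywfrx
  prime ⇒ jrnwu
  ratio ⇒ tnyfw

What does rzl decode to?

gum

The output letters match the input read backwards, each shifted +5: smart reversed is trams. Read the word backwards and shift each letter +5.
Reversing it on rzl: shift back: r−5=m, z−5=u, l−5=g → mug; then reverse → gum.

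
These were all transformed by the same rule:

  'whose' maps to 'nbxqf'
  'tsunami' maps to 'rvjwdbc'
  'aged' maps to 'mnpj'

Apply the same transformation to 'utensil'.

The word is reversed, then every letter is shifted forward by 9.
On utensil: reverse → lisnetu; then shift: l+9=u, i+9=r, s+9=b, n+9=w, e+9=n, t+9=c, u+9=d.

urbwncd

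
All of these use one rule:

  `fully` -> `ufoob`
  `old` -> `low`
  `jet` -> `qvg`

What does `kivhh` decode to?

This is the alphabet-reversal cipher (Atbash): a becomes z, b becomes y, etc.
Decoding kivhh: k↔p, i↔r, v↔e, h↔s, h↔s.

press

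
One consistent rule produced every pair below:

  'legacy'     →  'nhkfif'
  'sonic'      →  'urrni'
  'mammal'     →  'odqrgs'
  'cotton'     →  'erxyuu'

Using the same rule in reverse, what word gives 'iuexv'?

grasp

In legacy: l→n is +2, e→h is +3, g→k is +4, a→f is +5 — the shift increases by 1 each position. Letter i (0-indexed) is shifted by i+2, so successive shifts are 2, 3, 4, ….
Reversing it on iuexv: i−2=g, u−3=r, e−4=a, x−5=s, v−6=p.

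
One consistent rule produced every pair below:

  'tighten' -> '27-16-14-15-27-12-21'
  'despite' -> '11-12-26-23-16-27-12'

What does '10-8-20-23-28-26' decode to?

campus

t is letter #20 and maps to 27: an offset of 7. Each letter is replaced by its alphabet position (a=1..z=26) + 7.
Reversing it on 10-8-20-23-28-26: 10→(10−7)÷1=3=c, 8→(8−7)÷1=1=a, 20→(20−7)÷1=13=m, 23→(23−7)÷1=16=p, 28→(28−7)÷1=21=u, 26→(26−7)÷1=19=s.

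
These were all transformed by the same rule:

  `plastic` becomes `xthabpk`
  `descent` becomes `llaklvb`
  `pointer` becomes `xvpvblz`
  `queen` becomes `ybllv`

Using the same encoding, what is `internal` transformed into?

Vowels shift forward by 7 and consonants shift forward by 8.
For internal: i(vowel)+7=p, n(cons)+8=v, t(cons)+8=b, e(vowel)+7=l, r(cons)+8=z, n(cons)+8=v, a(vowel)+7=h, l(cons)+8=t.

pvblzvht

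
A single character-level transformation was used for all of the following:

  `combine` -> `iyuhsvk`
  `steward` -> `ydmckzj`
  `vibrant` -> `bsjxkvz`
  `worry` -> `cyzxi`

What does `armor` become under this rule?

The shifts repeat in a cycle of length 3: positions 0,1,… shift by +6, +10, +8, then the pattern repeats.
Applying it to armor: a+6=g, r+10=b, m+8=u, o+6=u, r+10=b.

gbuub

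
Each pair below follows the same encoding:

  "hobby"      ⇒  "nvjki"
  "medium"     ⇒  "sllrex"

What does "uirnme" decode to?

object

In hobby: h→n is +6, o→v is +7, b→j is +8, b→k is +9 — the shift increases by 1 each position. The shift increases by 1 at each position, starting from +6: 6, 7, 8, ….
Decoding uirnme: u−6=o, i−7=b, r−8=j, n−9=e, m−10=c, e−11=t.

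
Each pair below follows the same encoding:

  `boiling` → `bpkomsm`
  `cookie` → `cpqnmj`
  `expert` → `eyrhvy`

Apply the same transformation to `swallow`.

In boiling: b→b is +0, o→p is +1, i→k is +2, l→o is +3 — the shift increases by 1 each position. Each letter shifts forward by its position index (0, 1, 2, …) — the shift grows by one for each successive letter.
Applying it to swallow: s+0=s, w+1=x, a+2=c, l+3=o, l+4=p, o+5=t, w+6=c.

sxcoptc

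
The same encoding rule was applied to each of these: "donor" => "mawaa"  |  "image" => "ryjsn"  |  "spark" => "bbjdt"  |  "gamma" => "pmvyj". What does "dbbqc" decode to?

The shifts repeat in a cycle of length 2: positions 0,1,… shift by +9, +12, then the pattern repeats.
Decoding dbbqc: d−9=u, b−12=p, b−9=s, q−12=e, c−9=t.

upset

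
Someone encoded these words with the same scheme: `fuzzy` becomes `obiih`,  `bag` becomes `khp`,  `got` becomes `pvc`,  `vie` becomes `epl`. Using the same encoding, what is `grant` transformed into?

pahwc

The shift depends on letter class: consonant f→o is +9, but vowel u→b is +7. Two shifts are in play — +7 for a/e/i/o/u, +9 for every other letter.
On grant: g(cons)+9=p, r(cons)+9=a, a(vowel)+7=h, n(cons)+9=w, t(cons)+9=c.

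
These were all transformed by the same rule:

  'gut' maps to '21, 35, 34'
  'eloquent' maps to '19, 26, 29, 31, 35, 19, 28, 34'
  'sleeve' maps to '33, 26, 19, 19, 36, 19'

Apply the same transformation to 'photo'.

Letters become their 1-based position plus 14 (so a→15, b→16, …).
On photo: p=16→30, h=8→22, o=15→29, t=20→34, o=15→29.

30, 22, 29, 34, 29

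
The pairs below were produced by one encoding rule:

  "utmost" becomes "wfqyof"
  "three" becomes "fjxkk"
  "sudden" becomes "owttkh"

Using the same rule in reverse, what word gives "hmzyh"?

Each letter's alphabet position (a=0..z=25) is mapped through 17·x+20 mod 26 — an affine cipher.
Decoding hmzyh: h(7)→23·(7−20)≡13=n; m(12)→23·(12−20)≡24=y; z(25)→23·(25−20)≡11=l; y(24)→23·(24−20)≡14=o; h(7)→23·(7−20)≡13=n (all mod 26).

nylon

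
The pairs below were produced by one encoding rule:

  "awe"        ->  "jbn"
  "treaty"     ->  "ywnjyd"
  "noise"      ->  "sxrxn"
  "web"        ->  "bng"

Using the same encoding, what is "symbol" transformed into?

The shift depends on letter class: consonant w→b is +5, but vowel a→j is +9. Vowels shift forward by 9 and consonants shift forward by 5.
On symbol: s(cons)+5=x, y(cons)+5=d, m(cons)+5=r, b(cons)+5=g, o(vowel)+9=x, l(cons)+5=q.

xdrgxq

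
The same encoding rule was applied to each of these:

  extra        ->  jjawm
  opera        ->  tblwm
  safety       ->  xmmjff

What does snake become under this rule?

xzhpq

Shifts by position in extra: pos 0: e→j (+5), pos 1: x→j (+12), pos 2: t→a (+7), pos 3: r→w (+5), pos 4: a→m (+12) — repeating every 3. It's a Vigenère-style cipher with numeric key [5,12,7]: position i shifts by key[i mod 3].
On snake: s+5=x, n+12=z, a+7=h, k+5=p, e+12=q.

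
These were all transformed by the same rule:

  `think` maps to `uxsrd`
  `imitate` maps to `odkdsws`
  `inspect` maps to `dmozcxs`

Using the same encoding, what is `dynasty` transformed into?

The output letters match the input read backwards, each shifted +10: think reversed is kniht. Read the word backwards and shift each letter +10.
For dynasty: reverse → ytsanyd; then shift: y+10=i, t+10=d, s+10=c, a+10=k, n+10=x, y+10=i, d+10=n.

idckxin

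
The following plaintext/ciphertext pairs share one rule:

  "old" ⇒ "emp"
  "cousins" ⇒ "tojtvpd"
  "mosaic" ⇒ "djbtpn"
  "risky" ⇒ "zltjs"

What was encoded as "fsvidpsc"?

brochure

The output letters match the input read backwards, each shifted +1: old reversed is dlo. Two steps: reverse the string, then apply a Caesar shift of +1.
Decoding fsvidpsc: shift back: f−1=e, s−1=r, v−1=u, i−1=h, d−1=c, p−1=o, s−1=r, c−1=b → eruhcorb; then reverse → brochure.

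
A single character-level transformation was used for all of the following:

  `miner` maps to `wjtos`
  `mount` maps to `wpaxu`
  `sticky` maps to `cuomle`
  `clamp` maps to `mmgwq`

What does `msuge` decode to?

Shifts by position in miner: pos 0: m→w (+10), pos 1: i→j (+1), pos 2: n→t (+6), pos 3: e→o (+10), pos 4: r→s (+1) — repeating every 3. It's a Vigenère-style cipher with numeric key [10,1,6]: position i shifts by key[i mod 3].
Decoding msuge: m−10=c, s−1=r, u−6=o, g−10=w, e−1=d.

crowd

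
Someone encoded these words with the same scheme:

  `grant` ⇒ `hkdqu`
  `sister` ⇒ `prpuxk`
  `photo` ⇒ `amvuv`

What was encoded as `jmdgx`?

whale

g(6)→h(7) and r(17)→k(10) fit y≡5x+3 (mod 26); the inverse of 5 mod 26 is 21. Treating letters as 0–25, the rule is x ↦ 5x + 3 (mod 26).
Undoing it on jmdgx: j(9)→21·(9−3)≡22=w; m(12)→21·(12−3)≡7=h; d(3)→21·(3−3)≡0=a; g(6)→21·(6−3)≡11=l; x(23)→21·(23−3)≡4=e (all mod 26).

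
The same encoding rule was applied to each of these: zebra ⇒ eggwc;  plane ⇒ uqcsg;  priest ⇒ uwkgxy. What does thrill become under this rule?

ymwkqq

Vowels shift forward by 2 and consonants shift forward by 5.
For thrill: t(cons)+5=y, h(cons)+5=m, r(cons)+5=w, i(vowel)+2=k, l(cons)+5=q, l(cons)+5=q.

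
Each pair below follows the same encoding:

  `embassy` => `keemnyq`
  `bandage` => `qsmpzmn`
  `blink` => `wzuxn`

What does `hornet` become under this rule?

fqzdat

The output letters match the input read backwards, each shifted +12: embassy reversed is yssabme. Read the word backwards and shift each letter +12.
On hornet: reverse → tenroh; then shift: t+12=f, e+12=q, n+12=z, r+12=d, o+12=a, h+12=t.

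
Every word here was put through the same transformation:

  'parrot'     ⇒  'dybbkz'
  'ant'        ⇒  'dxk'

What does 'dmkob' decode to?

react

Read the word backwards and shift each letter +10.
Undoing it on dmkob: shift back: d−10=t, m−10=c, k−10=a, o−10=e, b−10=r → tcaer; then reverse → react.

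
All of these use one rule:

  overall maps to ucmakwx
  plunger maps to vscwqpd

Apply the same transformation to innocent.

ouvxmpzg

In overall: o→u is +6, v→c is +7, e→m is +8, r→a is +9 — the shift increases by 1 each position. Letter i (0-indexed) is shifted by i+6, so successive shifts are 6, 7, 8, ….
For innocent: i+6=o, n+7=u, n+8=v, o+9=x, c+10=m, e+11=p, n+12=z, t+13=g.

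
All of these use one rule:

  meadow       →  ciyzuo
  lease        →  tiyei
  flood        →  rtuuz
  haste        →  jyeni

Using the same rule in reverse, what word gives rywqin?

m(12)→c(2) and e(4)→i(8) fit y≡9x+24 (mod 26); the inverse of 9 mod 26 is 3. This is an affine cipher: with a=0,…,z=25, each position x becomes (9x+24) mod 26.
Undoing it on rywqin: r(17)→3·(17−24)≡5=f; y(24)→3·(24−24)≡0=a; w(22)→3·(22−24)≡20=u; q(16)→3·(16−24)≡2=c; i(8)→3·(8−24)≡4=e; n(13)→3·(13−24)≡19=t (all mod 26).

faucet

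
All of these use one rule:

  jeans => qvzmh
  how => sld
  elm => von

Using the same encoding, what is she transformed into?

hsv

Each pair mirrors across the alphabet (j↔q, e↔v, a↔z): positions sum to 25. Letters are reflected about the middle of the alphabet (position → 25−position): Atbash.
Applying it to she: s↔h, h↔s, e↔v.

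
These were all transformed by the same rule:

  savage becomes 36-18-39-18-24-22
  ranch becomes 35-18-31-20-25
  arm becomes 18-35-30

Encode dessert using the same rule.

21-22-36-36-22-35-37

s is letter #19 and maps to 36: an offset of 17. The number is (letter's place in the alphabet, a=1) + 17.
Applying it to dessert: d=4→21, e=5→22, s=19→36, s=19→36, e=5→22, r=18→35, t=20→37.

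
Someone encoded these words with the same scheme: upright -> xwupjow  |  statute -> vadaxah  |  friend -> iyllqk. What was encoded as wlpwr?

A repeating key of period 2 is used — shifts +3, +7 over and over.
Reversing it on wlpwr: w−3=t, l−7=e, p−3=m, w−7=p, r−3=o.

tempo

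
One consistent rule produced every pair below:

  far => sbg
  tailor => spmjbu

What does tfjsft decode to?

series

The output letters match the input read backwards, each shifted +1: far reversed is raf. Two steps: reverse the string, then apply a Caesar shift of +1.
Reversing it on tfjsft: shift back: t−1=s, f−1=e, j−1=i, s−1=r, f−1=e, t−1=s → seires; then reverse → series.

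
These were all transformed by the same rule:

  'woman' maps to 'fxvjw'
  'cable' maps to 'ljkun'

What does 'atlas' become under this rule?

This is a Caesar cipher with shift 9.
Applying it to atlas: a+9=j, t+9=c, l+9=u, a+9=j, s+9=b.

jcujb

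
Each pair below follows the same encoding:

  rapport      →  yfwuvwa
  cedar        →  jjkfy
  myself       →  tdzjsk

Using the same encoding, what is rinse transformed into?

Shifts by position in rapport: pos 0: r→y (+7), pos 1: a→f (+5), pos 2: p→w (+7), pos 3: p→u (+5) — repeating every 2. A repeating key of period 2 is used — shifts +7, +5 over and over.
On rinse: r+7=y, i+5=n, n+7=u, s+5=x, e+7=l.

ynuxl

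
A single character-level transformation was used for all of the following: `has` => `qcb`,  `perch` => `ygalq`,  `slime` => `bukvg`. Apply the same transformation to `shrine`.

The shift depends on letter class: consonant h→q is +9, but vowel a→c is +2. The rule splits by letter class: vowels +2, consonants +9.
On shrine: s(cons)+9=b, h(cons)+9=q, r(cons)+9=a, i(vowel)+2=k, n(cons)+9=w, e(vowel)+2=g.

bqakwg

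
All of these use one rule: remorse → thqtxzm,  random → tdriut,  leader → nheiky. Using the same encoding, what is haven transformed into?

In remorse: r→t is +2, e→h is +3, m→q is +4, o→t is +5 — the shift increases by 1 each position. Letter i (0-indexed) is shifted by i+2, so successive shifts are 2, 3, 4, ….
On haven: h+2=j, a+3=d, v+4=z, e+5=j, n+6=t.

jdzjt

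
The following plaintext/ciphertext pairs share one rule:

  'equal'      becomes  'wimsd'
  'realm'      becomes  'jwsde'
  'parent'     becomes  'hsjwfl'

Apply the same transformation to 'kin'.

caf

Compare letters: e→w is +18, q→i is +18, u→m is +18 — a constant shift. This is a Caesar cipher with shift 18.
Applying it to kin: k+18=c, i+18=a, n+18=f.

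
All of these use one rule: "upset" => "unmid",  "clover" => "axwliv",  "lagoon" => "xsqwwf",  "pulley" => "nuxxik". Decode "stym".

axis

u(20)→u(20) and p(15)→n(13) fit y≡17x+18 (mod 26); the inverse of 17 mod 26 is 23. This is an affine cipher: with a=0,…,z=25, each position x becomes (17x+18) mod 26.
Decoding stym: s(18)→23·(18−18)≡0=a; t(19)→23·(19−18)≡23=x; y(24)→23·(24−18)≡8=i; m(12)→23·(12−18)≡18=s (all mod 26).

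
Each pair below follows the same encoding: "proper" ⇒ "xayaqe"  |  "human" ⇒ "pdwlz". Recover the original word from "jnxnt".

In proper: p→x is +8, r→a is +9, o→y is +10, p→a is +11 — the shift increases by 1 each position. Letter i (0-indexed) is shifted by i+8, so successive shifts are 8, 9, 10, ….
Undoing it on jnxnt: j−8=b, n−9=e, x−10=n, n−11=c, t−12=h.

bench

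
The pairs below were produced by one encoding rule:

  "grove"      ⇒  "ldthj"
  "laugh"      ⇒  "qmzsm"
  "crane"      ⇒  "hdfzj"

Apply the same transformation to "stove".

xfthj

A repeating key of period 2 is used — shifts +5, +12 over and over.
On stove: s+5=x, t+12=f, o+5=t, v+12=h, e+5=j.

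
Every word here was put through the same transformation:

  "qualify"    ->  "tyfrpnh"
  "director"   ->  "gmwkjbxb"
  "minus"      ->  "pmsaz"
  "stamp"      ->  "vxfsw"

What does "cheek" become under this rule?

In qualify: q→t is +3, u→y is +4, a→f is +5, l→r is +6 — the shift increases by 1 each position. Letter i (0-indexed) is shifted by i+3, so successive shifts are 3, 4, 5, ….
On cheek: c+3=f, h+4=l, e+5=j, e+6=k, k+7=r.

fljkr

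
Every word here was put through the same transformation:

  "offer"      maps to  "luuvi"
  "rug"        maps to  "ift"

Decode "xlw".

Each letter is replaced by its mirror in the alphabet: a↔z, b↔y, c↔x, and so on (the Atbash cipher).
Undoing it on xlw: x↔c, l↔o, w↔d.

cod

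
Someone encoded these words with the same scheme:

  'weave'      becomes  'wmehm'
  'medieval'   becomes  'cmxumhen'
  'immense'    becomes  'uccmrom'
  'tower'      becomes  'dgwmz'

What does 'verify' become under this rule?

hmzuba

w(22)→w(22) and e(4)→m(12) fit y≡15x+4 (mod 26); the inverse of 15 mod 26 is 7. Treating letters as 0–25, the rule is x ↦ 15x + 4 (mod 26).
For verify: v(21)→15·21+4≡7=h; e(4)→15·4+4≡12=m; r(17)→15·17+4≡25=z; i(8)→15·8+4≡20=u; f(5)→15·5+4≡1=b; y(24)→15·24+4≡0=a (all mod 26).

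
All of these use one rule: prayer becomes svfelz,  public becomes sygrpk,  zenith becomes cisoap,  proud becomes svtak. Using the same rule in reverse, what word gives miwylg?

In prayer: p→s is +3, r→v is +4, a→f is +5, y→e is +6 — the shift increases by 1 each position. Each letter shifts forward by (position + 3), i.e. 3, 4, 5, … — the shift grows by one for each successive letter.
Undoing it on miwylg: m−3=j, i−4=e, w−5=r, y−6=s, l−7=e, g−8=y.

jersey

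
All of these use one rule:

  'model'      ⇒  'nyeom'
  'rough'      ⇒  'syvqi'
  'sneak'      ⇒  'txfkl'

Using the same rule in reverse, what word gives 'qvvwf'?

plume

Shifts by position in model: pos 0: m→n (+1), pos 1: o→y (+10), pos 2: d→e (+1), pos 3: e→o (+10) — repeating every 2. The shifts repeat in a cycle of length 2: positions 0,1,… shift by +1, +10, then the pattern repeats.
Decoding qvvwf: q−1=p, v−10=l, v−1=u, w−10=m, f−1=e.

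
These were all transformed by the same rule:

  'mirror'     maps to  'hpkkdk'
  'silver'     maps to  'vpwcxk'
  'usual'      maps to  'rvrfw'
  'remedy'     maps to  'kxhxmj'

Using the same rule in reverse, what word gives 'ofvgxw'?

Each letter's alphabet position (a=0..z=25) is mapped through 11·x+5 mod 26 — an affine cipher.
Reversing it on ofvgxw: o(14)→19·(14−5)≡15=p; f(5)→19·(5−5)≡0=a; v(21)→19·(21−5)≡18=s; g(6)→19·(6−5)≡19=t; x(23)→19·(23−5)≡4=e; w(22)→19·(22−5)≡11=l (all mod 26).

pastel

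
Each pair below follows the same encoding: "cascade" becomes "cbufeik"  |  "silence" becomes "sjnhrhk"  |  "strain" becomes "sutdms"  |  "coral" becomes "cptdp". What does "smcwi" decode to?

slate

In cascade: c→c is +0, a→b is +1, s→u is +2, c→f is +3 — the shift increases by 1 each position. Letter i (0-indexed) is shifted by i+0, so successive shifts are 0, 1, 2, ….
Undoing it on smcwi: s−0=s, m−1=l, c−2=a, w−3=t, i−4=e.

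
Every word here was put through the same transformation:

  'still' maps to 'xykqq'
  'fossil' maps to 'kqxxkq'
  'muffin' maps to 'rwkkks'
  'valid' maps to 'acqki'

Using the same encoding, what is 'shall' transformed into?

xmcqq

The rule splits by letter class: vowels +2, consonants +5.
Applying it to shall: s(cons)+5=x, h(cons)+5=m, a(vowel)+2=c, l(cons)+5=q, l(cons)+5=q.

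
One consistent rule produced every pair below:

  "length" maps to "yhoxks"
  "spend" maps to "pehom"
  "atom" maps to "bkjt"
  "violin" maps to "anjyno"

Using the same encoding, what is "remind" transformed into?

l(11)→y(24) and e(4)→h(7) fit y≡21x+1 (mod 26); the inverse of 21 mod 26 is 5. Treating letters as 0–25, the rule is x ↦ 21x + 1 (mod 26).
On remind: r(17)→21·17+1≡20=u; e(4)→21·4+1≡7=h; m(12)→21·12+1≡19=t; i(8)→21·8+1≡13=n; n(13)→21·13+1≡14=o; d(3)→21·3+1≡12=m (all mod 26).

uhtnom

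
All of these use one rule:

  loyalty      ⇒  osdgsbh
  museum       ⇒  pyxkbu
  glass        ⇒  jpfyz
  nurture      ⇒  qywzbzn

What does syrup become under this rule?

vcwaw

In loyalty: l→o is +3, o→s is +4, y→d is +5, a→g is +6 — the shift increases by 1 each position. Each letter shifts forward by (position + 3), i.e. 3, 4, 5, … — the shift grows by one for each successive letter.
Applying it to syrup: s+3=v, y+4=c, r+5=w, u+6=a, p+7=w.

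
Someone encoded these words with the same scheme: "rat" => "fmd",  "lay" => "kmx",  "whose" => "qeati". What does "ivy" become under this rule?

khu

The output letters match the input read backwards, each shifted +12: rat reversed is tar. Read the word backwards and shift each letter +12.
For ivy: reverse → yvi; then shift: y+12=k, v+12=h, i+12=u.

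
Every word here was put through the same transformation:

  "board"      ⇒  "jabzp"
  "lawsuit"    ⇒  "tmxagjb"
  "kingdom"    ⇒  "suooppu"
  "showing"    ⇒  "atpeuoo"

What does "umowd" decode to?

Shifts by position in board: pos 0: b→j (+8), pos 1: o→a (+12), pos 2: a→b (+1), pos 3: r→z (+8), pos 4: d→p (+12) — repeating every 3. A repeating key of period 3 is used — shifts +8, +12, +1 over and over.
Reversing it on umowd: u−8=m, m−12=a, o−1=n, w−8=o, d−12=r.

manor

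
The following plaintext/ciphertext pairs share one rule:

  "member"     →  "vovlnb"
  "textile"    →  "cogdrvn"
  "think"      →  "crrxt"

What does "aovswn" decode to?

remind

Shifts by position in member: pos 0: m→v (+9), pos 1: e→o (+10), pos 2: m→v (+9), pos 3: b→l (+10) — repeating every 2. It's a Vigenère-style cipher with numeric key [9,10]: position i shifts by key[i mod 2].
Decoding aovswn: a−9=r, o−10=e, v−9=m, s−10=i, w−9=n, n−10=d.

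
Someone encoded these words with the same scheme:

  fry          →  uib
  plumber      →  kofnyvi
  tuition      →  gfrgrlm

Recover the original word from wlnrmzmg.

Each pair mirrors across the alphabet (f↔u, r↔i, y↔b): positions sum to 25. Letters are reflected about the middle of the alphabet (position → 25−position): Atbash.
Undoing it on wlnrmzmg: w↔d, l↔o, n↔m, r↔i, m↔n, z↔a, m↔n, g↔t.

dominant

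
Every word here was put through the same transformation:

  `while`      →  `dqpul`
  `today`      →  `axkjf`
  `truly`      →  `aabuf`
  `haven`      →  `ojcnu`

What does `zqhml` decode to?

shade

Shifts by position in while: pos 0: w→d (+7), pos 1: h→q (+9), pos 2: i→p (+7), pos 3: l→u (+9) — repeating every 2. A repeating key of period 2 is used — shifts +7, +9 over and over.
Decoding zqhml: z−7=s, q−9=h, h−7=a, m−9=d, l−7=e.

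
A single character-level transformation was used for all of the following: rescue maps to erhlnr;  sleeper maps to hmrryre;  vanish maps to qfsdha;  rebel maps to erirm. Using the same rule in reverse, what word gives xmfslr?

glance

r(17)→e(4) and e(4)→r(17) fit y≡3x+5 (mod 26); the inverse of 3 mod 26 is 9. Each letter's alphabet position (a=0..z=25) is mapped through 3·x+5 mod 26 — an affine cipher.
Undoing it on xmfslr: x(23)→9·(23−5)≡6=g; m(12)→9·(12−5)≡11=l; f(5)→9·(5−5)≡0=a; s(18)→9·(18−5)≡13=n; l(11)→9·(11−5)≡2=c; r(17)→9·(17−5)≡4=e (all mod 26).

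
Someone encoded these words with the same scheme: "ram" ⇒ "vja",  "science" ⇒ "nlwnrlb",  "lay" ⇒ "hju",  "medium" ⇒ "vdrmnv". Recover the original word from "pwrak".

bring

The output letters match the input read backwards, each shifted +9: ram reversed is mar. Two steps: reverse the string, then apply a Caesar shift of +9.
Undoing it on pwrak: shift back: p−9=g, w−9=n, r−9=i, a−9=r, k−9=b → gnirb; then reverse → bring.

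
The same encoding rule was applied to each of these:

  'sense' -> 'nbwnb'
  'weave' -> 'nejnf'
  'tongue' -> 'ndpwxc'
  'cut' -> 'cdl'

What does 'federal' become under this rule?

ujanmno

Read the word backwards and shift each letter +9.
For federal: reverse → laredef; then shift: l+9=u, a+9=j, r+9=a, e+9=n, d+9=m, e+9=n, f+9=o.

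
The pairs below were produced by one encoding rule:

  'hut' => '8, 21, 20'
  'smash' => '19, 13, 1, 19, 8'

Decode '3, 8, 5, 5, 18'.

h is letter #8 and maps to 8: an offset of 0. Each letter is replaced by its alphabet position (a=1, b=2, …, z=26).
Decoding 3, 8, 5, 5, 18: 3=c, 8=h, 5=e, 5=e, 18=r.

cheer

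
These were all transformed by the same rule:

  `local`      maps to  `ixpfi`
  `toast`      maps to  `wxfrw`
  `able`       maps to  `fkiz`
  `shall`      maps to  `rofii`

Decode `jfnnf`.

Each letter's alphabet position (a=0..z=25) is mapped through 5·x+5 mod 26 — an affine cipher.
Decoding jfnnf: j(9)→21·(9−5)≡6=g; f(5)→21·(5−5)≡0=a; n(13)→21·(13−5)≡12=m; n(13)→21·(13−5)≡12=m; f(5)→21·(5−5)≡0=a (all mod 26).

gamma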